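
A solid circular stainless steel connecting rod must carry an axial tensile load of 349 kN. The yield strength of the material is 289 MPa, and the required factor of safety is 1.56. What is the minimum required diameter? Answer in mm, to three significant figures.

d = 49.0 mm

Allowable stress σ_allow = 289/1.56 = 185.3 MPa.
Required area A = F/σ_allow = 349000/185.3 = 1884 mm².
A = πd²/4 → d = √(4A/π) = 48.98 mm.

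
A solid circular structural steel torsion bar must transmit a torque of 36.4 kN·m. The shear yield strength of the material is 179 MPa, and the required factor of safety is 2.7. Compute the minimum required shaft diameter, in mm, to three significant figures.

Allowable shear stress τ_allow = 179/2.7 = 66.30 MPa.
For a solid shaft τ = 16T/(πd³), so d³ = 16T/(π τ_allow) = 16×3.6400×10^7/(π×66.30) = 2.796×10^6 mm³.
d = (2.796×10^6)^(1/3) = 140.9 mm.

d = 141 mm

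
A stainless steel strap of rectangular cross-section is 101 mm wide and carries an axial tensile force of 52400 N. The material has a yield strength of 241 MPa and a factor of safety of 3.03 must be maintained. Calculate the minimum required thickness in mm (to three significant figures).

t = 6.52 mm

σ_allow = 241/3.03 = 79.54 MPa.
Required area A = F/σ_allow = 52400/79.54 = 658.8 mm².
t = A/w = 658.8/101 = 6.523 mm.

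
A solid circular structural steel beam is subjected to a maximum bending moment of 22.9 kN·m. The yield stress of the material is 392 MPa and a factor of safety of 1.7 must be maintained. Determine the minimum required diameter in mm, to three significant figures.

d = 100 mm

σ_allow = 392/1.7 = 230.6 MPa.
For a solid circular section σ = 32M/(πd³), so d³ = 32M/(π σ_allow) = 32×2.2900×10^7/(π×230.6) = 1.012×10^6 mm³.
d = 100.4 mm.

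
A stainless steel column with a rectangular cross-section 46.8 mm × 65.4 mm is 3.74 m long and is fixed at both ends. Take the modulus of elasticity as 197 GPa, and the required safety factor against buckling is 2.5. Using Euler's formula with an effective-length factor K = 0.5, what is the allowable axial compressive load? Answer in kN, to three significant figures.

Buckling occurs about the weak axis: I_min = h·b³/12 = 65.4×46.8³/12 = 558600 mm⁴ (b = 46.8 mm is the smaller dimension).
Effective length L_e = KL = 0.5×3.74 m = 1870 mm.
Euler critical load P_cr = π²EI/L_e² = π²×197000×558600/1870² = 310600 N.
P_allow = P_cr/n = 310600/2.5 = 124200 N.

P_allow = 124 kN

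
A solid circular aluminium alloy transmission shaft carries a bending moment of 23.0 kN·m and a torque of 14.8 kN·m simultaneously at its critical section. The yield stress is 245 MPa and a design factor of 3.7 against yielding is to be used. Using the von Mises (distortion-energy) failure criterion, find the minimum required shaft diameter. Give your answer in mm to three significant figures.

σ_allow = σ_y/n = 245/3.7 = 66.22 MPa.
For a solid shaft σ_b = 32M/(πd³) and τ = 16T/(πd³), so the von Mises stress is σ' = (16/πd³)·√(4M²+3T²).
√(4M²+3T²) = √(4×(2.300×10^7)² + 3×(1.480×10^7)²) = 5.266×10^7 N·mm.
d³ = 16×5.266×10^7/(π×66.22) = 4.050×10^6 mm³.
d = 159.4 mm.

d = 159 mm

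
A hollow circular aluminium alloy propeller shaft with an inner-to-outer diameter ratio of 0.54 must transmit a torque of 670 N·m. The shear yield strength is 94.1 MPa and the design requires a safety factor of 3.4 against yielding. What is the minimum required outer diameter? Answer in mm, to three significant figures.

d_o = 51.3 mm

τ_allow = 94.1/3.4 = 27.68 MPa.
For a hollow shaft τ = 16T/[πd_o³(1−k⁴)] with k = 0.54, so 1−k⁴ = 0.9150.
d_o³ = 16T/[π τ_allow (1−k⁴)] = 16×670000/(π×27.68×0.9150) = 134700 mm³.
d_o = 51.27 mm.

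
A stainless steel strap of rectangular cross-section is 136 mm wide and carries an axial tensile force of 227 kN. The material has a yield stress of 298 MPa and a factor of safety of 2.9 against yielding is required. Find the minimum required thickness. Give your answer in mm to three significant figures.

σ_allow = 298/2.9 = 102.8 MPa.
Required area A = F/σ_allow = 227000/102.8 = 2209 mm².
t = A/w = 2209/136 = 16.24 mm.

t = 16.2 mm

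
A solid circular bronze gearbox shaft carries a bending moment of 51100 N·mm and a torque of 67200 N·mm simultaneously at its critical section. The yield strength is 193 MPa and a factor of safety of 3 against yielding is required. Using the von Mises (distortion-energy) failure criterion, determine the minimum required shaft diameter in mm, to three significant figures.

d = 23.1 mm

σ_allow = σ_y/n = 193/3 = 64.33 MPa.
For a solid shaft σ_b = 32M/(πd³) and τ = 16T/(πd³), so the von Mises stress is σ' = (16/πd³)·√(4M²+3T²).
√(4M²+3T²) = √(4×(51100)² + 3×(67200)²) = 154900 N·mm.
d³ = 16×154900/(π×64.33) = 12260 mm³.
d = 23.06 mm.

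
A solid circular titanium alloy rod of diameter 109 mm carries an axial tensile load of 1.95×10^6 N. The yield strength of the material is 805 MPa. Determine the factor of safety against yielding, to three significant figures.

A = πd²/4 = 9331 mm².
σ = F/A = 1950000/9331 = 209.0 MPa.
n = 805/209.0 = 3.852.

n = 3.85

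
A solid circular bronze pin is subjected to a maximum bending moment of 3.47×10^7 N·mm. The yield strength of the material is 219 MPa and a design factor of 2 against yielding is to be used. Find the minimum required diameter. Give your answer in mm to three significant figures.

σ_allow = 219/2 = 109.5 MPa.
For a solid circular section σ = 32M/(πd³), so d³ = 32M/(π σ_allow) = 32×3.4700×10^7/(π×109.5) = 3.228×10^6 mm³.
d = 147.8 mm.

d = 148 mm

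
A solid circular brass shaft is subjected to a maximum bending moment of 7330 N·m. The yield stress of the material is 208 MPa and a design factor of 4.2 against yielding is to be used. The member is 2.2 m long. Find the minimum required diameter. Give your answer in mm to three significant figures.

σ_allow = 208/4.2 = 49.52 MPa.
For a solid circular section σ = 32M/(πd³), so d³ = 32M/(π σ_allow) = 32×7330000/(π×49.52) = 1.508×10^6 mm³.
d = 114.7 mm.

d = 115 mm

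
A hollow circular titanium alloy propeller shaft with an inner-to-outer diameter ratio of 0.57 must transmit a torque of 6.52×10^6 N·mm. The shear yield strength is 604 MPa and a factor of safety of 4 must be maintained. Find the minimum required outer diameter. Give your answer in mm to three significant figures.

τ_allow = 604/4 = 151.0 MPa.
For a hollow shaft τ = 16T/[πd_o³(1−k⁴)] with k = 0.57, so 1−k⁴ = 0.8944.
d_o³ = 16T/[π τ_allow (1−k⁴)] = 16×6520000/(π×151.0×0.8944) = 245900 mm³.
d_o = 62.65 mm.

d_o = 62.6 mm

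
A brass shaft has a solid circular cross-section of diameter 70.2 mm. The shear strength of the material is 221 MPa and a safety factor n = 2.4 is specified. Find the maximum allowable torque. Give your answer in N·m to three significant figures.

τ_allow = 221/2.4 = 92.08 MPa.
For a solid shaft T_allow = τ_allow·πd³/16; πd³/16 = π×70.2³/16 = 67930 mm³.
T_allow = 92.08×67930 = 6.255×10^6 N·mm = 6255 N·m.

T_allow = 6250 N·m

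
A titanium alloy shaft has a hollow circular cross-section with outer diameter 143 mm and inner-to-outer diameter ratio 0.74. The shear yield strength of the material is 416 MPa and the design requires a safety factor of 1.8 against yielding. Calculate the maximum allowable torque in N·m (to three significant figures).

T_allow = 92900 N·m

τ_allow = 416/1.8 = 231.1 MPa.
For a hollow shaft T_allow = τ_allow·πd_o³(1−k⁴)/16 with 1−k⁴ = 0.7001, so πd_o³(1−k⁴)/16 = 402000 mm³.
T_allow = 231.1×402000 = 9.291×10^7 N·mm = 92910 N·m.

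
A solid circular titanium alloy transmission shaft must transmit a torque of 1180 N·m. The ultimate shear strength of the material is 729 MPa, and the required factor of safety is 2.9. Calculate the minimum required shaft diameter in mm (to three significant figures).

Allowable shear stress τ_allow = 729/2.9 = 251.4 MPa.
For a solid shaft τ = 16T/(πd³), so d³ = 16T/(π τ_allow) = 16×1180000/(π×251.4) = 23910 mm³.
d = (23910)^(1/3) = 28.81 mm.

d = 28.8 mm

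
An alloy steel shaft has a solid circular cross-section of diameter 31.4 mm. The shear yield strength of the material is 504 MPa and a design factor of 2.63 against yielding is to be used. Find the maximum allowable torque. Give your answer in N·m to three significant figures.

T_allow = 1160 N·m

τ_allow = 504/2.63 = 191.6 MPa.
For a solid shaft T_allow = τ_allow·πd³/16; πd³/16 = π×31.4³/16 = 6079 mm³.
T_allow = 191.6×6079 = 1.165×10^6 N·mm = 1165 N·m.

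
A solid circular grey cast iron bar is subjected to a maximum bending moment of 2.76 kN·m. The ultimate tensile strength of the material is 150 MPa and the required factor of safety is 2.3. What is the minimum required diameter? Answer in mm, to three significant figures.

d = 75.5 mm

σ_allow = 150/2.3 = 65.22 MPa.
For a solid circular section σ = 32M/(πd³), so d³ = 32M/(π σ_allow) = 32×2760000/(π×65.22) = 431100 mm³.
d = 75.54 mm.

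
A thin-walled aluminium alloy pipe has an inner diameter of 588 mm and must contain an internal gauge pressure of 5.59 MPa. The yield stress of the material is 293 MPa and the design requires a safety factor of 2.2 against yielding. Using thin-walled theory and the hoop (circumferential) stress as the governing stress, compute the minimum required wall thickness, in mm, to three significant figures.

t = 12.3 mm

σ_allow = 293/2.2 = 133.2 MPa.
Hoop stress σ_h = pD/(2t), so t = pD/(2σ_allow) = 5.59×588/(2×133.2) = 12.34 mm.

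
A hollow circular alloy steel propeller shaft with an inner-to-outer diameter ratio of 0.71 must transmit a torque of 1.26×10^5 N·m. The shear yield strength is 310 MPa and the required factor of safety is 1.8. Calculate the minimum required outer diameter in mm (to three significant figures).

d_o = 171 mm

τ_allow = 310/1.8 = 172.2 MPa.
For a hollow shaft τ = 16T/[πd_o³(1−k⁴)] with k = 0.71, so 1−k⁴ = 0.7459.
d_o³ = 16T/[π τ_allow (1−k⁴)] = 16×1.2600×10^8/(π×172.2×0.7459) = 4.996×10^6 mm³.
d_o = 170.9 mm.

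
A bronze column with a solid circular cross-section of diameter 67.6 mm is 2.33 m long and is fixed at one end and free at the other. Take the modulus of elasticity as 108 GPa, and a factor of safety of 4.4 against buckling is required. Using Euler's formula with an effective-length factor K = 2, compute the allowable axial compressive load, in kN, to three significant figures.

I = πd⁴/64 = π×67.6⁴/64 = 1.025×10^6 mm⁴.
Effective length L_e = KL = 2×2.33 m = 4660 mm.
Euler critical load P_cr = π²EI/L_e² = π²×108000×1.025×10^6/4660² = 50320 N.
P_allow = P_cr/n = 50320/4.4 = 11440 N.

P_allow = 11.4 kN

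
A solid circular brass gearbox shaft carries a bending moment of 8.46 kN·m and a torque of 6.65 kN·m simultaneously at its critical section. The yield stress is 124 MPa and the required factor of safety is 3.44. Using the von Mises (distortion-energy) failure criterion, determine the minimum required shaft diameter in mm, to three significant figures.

σ_allow = σ_y/n = 124/3.44 = 36.05 MPa.
For a solid shaft σ_b = 32M/(πd³) and τ = 16T/(πd³), so the von Mises stress is σ' = (16/πd³)·√(4M²+3T²).
√(4M²+3T²) = √(4×(8.460×10^6)² + 3×(6.650×10^6)²) = 2.047×10^7 N·mm.
d³ = 16×2.047×10^7/(π×36.05) = 2.892×10^6 mm³.
d = 142.5 mm.

d = 142 mm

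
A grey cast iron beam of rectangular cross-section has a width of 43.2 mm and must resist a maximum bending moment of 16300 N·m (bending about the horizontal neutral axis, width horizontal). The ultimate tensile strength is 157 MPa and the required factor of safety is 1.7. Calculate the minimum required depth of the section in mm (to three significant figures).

σ_allow = 157/1.7 = 92.35 MPa.
For a rectangular section σ = 6M/(bh²), so h² = 6M/(b σ_allow) = 6×1.6300×10^7/(43.2×92.35) = 24510 mm².
h = 156.6 mm.

h = 157 mm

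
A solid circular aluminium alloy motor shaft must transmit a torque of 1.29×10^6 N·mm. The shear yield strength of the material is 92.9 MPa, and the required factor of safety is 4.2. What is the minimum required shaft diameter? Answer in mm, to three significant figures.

d = 66.7 mm

Allowable shear stress τ_allow = 92.9/4.2 = 22.12 MPa.
For a solid shaft τ = 16T/(πd³), so d³ = 16T/(π τ_allow) = 16×1290000/(π×22.12) = 297000 mm³.
d = (297000)^(1/3) = 66.72 mm.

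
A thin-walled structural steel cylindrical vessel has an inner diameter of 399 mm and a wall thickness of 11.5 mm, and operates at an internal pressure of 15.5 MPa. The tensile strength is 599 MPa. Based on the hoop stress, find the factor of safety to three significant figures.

σ_h = pD/(2t) = 15.5×399/(2×11.5) = 268.9 MPa.
n = 599/268.9 = 2.228.

n = 2.23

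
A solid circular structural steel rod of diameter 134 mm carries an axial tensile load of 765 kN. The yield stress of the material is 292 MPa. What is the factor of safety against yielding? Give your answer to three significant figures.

A = πd²/4 = 14100 mm².
σ = F/A = 765000/14100 = 54.25 MPa.
n = 292/54.25 = 5.383.

n = 5.38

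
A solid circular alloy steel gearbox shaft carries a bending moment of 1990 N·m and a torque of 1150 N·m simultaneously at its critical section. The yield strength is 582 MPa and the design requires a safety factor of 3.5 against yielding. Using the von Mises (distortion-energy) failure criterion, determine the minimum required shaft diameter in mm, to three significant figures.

d = 51.5 mm

σ_allow = σ_y/n = 582/3.5 = 166.3 MPa.
For a solid shaft σ_b = 32M/(πd³) and τ = 16T/(πd³), so the von Mises stress is σ' = (16/πd³)·√(4M²+3T²).
√(4M²+3T²) = √(4×(1.990×10^6)² + 3×(1.150×10^6)²) = 4.451×10^6 N·mm.
d³ = 16×4.451×10^6/(π×166.3) = 136300 mm³.
d = 51.46 mm.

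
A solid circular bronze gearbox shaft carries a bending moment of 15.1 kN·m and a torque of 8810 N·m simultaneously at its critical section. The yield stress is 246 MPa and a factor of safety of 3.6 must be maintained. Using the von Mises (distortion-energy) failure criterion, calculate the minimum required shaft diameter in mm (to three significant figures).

σ_allow = σ_y/n = 246/3.6 = 68.33 MPa.
For a solid shaft σ_b = 32M/(πd³) and τ = 16T/(πd³), so the von Mises stress is σ' = (16/πd³)·√(4M²+3T²).
√(4M²+3T²) = √(4×(1.510×10^7)² + 3×(8.810×10^6)²) = 3.384×10^7 N·mm.
d³ = 16×3.384×10^7/(π×68.33) = 2.522×10^6 mm³.
d = 136.1 mm.

d = 136 mm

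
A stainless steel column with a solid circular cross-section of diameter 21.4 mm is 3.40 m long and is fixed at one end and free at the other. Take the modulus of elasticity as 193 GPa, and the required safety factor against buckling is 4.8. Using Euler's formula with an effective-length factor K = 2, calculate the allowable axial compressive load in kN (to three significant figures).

I = πd⁴/64 = π×21.4⁴/64 = 10290 mm⁴.
Effective length L_e = KL = 2×3.40 m = 6800 mm.
Euler critical load P_cr = π²EI/L_e² = π²×193000×10290/6800² = 424.1 N.
P_allow = P_cr/n = 424.1/4.8 = 88.35 N.

P_allow = 0.0884 kN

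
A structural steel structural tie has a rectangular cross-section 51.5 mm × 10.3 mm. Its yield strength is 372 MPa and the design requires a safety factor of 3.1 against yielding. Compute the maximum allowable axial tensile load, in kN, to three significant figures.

F_allow = 63.7 kN

σ_allow = 372/3.1 = 120.0 MPa.
A = 51.5×10.3 = 530.5 mm².
F_allow = σ_allow × A = 120.0×530.5 = 63650 N.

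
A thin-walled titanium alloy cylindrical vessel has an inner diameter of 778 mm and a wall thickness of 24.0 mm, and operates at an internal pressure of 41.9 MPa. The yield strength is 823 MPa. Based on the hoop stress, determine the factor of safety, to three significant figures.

n = 1.21

σ_h = pD/(2t) = 41.9×778/(2×24.0) = 679.1 MPa.
n = 823/679.1 = 1.212.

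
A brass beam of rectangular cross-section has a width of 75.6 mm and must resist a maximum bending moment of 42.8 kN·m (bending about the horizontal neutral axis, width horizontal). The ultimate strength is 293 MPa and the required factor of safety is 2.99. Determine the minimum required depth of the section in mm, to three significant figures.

h = 186 mm

σ_allow = 293/2.99 = 97.99 MPa.
For a rectangular section σ = 6M/(bh²), so h² = 6M/(b σ_allow) = 6×4.2800×10^7/(75.6×97.99) = 34660 mm².
h = 186.2 mm.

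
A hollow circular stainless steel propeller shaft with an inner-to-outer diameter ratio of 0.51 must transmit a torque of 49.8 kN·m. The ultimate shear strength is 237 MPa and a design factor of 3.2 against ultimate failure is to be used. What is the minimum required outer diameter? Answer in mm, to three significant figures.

d_o = 154 mm

τ_allow = 237/3.2 = 74.06 MPa.
For a hollow shaft τ = 16T/[πd_o³(1−k⁴)] with k = 0.51, so 1−k⁴ = 0.9323.
d_o³ = 16T/[π τ_allow (1−k⁴)] = 16×4.9800×10^7/(π×74.06×0.9323) = 3.673×10^6 mm³.
d_o = 154.3 mm.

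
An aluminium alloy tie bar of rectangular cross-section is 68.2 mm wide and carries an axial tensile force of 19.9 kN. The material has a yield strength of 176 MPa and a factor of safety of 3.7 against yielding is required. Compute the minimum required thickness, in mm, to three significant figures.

t = 6.13 mm

σ_allow = 176/3.7 = 47.57 MPa.
Required area A = F/σ_allow = 19900/47.57 = 418.4 mm².
t = A/w = 418.4/68.2 = 6.134 mm.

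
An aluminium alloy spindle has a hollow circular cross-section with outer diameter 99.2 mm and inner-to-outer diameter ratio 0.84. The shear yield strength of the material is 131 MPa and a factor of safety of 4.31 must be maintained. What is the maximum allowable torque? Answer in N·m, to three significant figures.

τ_allow = 131/4.31 = 30.39 MPa.
For a hollow shaft T_allow = τ_allow·πd_o³(1−k⁴)/16 with 1−k⁴ = 0.5021, so πd_o³(1−k⁴)/16 = 96250 mm³.
T_allow = 30.39×96250 = 2.925×10^6 N·mm = 2925 N·m.

T_allow = 2930 N·m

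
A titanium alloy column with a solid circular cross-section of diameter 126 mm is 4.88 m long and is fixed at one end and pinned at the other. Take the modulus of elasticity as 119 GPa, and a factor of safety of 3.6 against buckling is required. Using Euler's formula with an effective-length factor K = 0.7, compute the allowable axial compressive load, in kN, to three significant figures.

P_allow = 346 kN

I = πd⁴/64 = π×126⁴/64 = 1.237×10^7 mm⁴.
Effective length L_e = KL = 0.7×4.88 m = 3416 mm.
Euler critical load P_cr = π²EI/L_e² = π²×119000×1.237×10^7/3416² = 1.245×10^6 N.
P_allow = P_cr/n = 1.245×10^6/3.6 = 345900 N.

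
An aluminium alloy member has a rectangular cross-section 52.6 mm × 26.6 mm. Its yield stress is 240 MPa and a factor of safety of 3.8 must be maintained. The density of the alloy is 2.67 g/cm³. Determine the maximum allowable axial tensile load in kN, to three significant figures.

σ_allow = 240/3.8 = 63.16 MPa.
A = 52.6×26.6 = 1399 mm².
F_allow = σ_allow × A = 63.16×1399 = 88370 N.

F_allow = 88.4 kN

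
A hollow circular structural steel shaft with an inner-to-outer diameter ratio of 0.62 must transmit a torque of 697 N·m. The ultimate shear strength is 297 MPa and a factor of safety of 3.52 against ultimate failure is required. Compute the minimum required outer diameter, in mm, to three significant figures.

τ_allow = 297/3.52 = 84.38 MPa.
For a hollow shaft τ = 16T/[πd_o³(1−k⁴)] with k = 0.62, so 1−k⁴ = 0.8522.
d_o³ = 16T/[π τ_allow (1−k⁴)] = 16×697000/(π×84.38×0.8522) = 49370 mm³.
d_o = 36.68 mm.

d_o = 36.7 mm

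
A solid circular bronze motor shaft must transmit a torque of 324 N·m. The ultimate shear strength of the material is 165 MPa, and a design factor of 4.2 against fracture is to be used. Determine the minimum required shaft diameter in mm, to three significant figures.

Allowable shear stress τ_allow = 165/4.2 = 39.29 MPa.
For a solid shaft τ = 16T/(πd³), so d³ = 16T/(π τ_allow) = 16×324000/(π×39.29) = 42000 mm³.
d = (42000)^(1/3) = 34.76 mm.

d = 34.8 mm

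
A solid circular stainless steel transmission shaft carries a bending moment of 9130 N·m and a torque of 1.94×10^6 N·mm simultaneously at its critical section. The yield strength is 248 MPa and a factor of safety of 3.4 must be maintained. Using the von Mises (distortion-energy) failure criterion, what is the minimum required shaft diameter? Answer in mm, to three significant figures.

σ_allow = σ_y/n = 248/3.4 = 72.94 MPa.
For a solid shaft σ_b = 32M/(πd³) and τ = 16T/(πd³), so the von Mises stress is σ' = (16/πd³)·√(4M²+3T²).
√(4M²+3T²) = √(4×(9.130×10^6)² + 3×(1.940×10^6)²) = 1.857×10^7 N·mm.
d³ = 16×1.857×10^7/(π×72.94) = 1.296×10^6 mm³.
d = 109.0 mm.

d = 109 mm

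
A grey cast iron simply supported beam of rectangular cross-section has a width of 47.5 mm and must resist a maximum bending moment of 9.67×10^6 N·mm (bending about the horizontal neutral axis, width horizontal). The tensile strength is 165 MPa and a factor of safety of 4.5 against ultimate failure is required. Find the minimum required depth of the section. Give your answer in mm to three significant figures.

σ_allow = 165/4.5 = 36.67 MPa.
For a rectangular section σ = 6M/(bh²), so h² = 6M/(b σ_allow) = 6×9670000/(47.5×36.67) = 33310 mm².
h = 182.5 mm.

h = 183 mm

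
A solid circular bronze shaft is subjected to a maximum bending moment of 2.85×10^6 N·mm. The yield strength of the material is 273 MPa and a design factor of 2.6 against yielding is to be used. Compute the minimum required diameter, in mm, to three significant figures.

d = 65.1 mm

σ_allow = 273/2.6 = 105.0 MPa.
For a solid circular section σ = 32M/(πd³), so d³ = 32M/(π σ_allow) = 32×2850000/(π×105.0) = 276500 mm³.
d = 65.15 mm.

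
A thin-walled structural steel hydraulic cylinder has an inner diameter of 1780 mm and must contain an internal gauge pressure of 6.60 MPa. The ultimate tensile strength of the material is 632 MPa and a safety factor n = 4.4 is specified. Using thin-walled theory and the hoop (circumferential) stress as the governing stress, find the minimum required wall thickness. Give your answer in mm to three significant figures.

t = 40.9 mm

σ_allow = 632/4.4 = 143.6 MPa.
Hoop stress σ_h = pD/(2t), so t = pD/(2σ_allow) = 6.60×1780/(2×143.6) = 40.89 mm.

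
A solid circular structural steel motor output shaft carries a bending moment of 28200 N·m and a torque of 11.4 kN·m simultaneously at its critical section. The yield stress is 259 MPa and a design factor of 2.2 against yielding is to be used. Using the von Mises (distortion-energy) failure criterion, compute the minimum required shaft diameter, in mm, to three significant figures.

σ_allow = σ_y/n = 259/2.2 = 117.7 MPa.
For a solid shaft σ_b = 32M/(πd³) and τ = 16T/(πd³), so the von Mises stress is σ' = (16/πd³)·√(4M²+3T²).
√(4M²+3T²) = √(4×(2.820×10^7)² + 3×(1.140×10^7)²) = 5.976×10^7 N·mm.
d³ = 16×5.976×10^7/(π×117.7) = 2.585×10^6 mm³.
d = 137.2 mm.

d = 137 mm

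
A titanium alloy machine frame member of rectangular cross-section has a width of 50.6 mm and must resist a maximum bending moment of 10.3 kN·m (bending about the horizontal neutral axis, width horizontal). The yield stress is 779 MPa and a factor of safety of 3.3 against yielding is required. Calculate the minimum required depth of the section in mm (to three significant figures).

h = 71.9 mm

σ_allow = 779/3.3 = 236.1 MPa.
For a rectangular section σ = 6M/(bh²), so h² = 6M/(b σ_allow) = 6×1.0300×10^7/(50.6×236.1) = 5174 mm².
h = 71.93 mm.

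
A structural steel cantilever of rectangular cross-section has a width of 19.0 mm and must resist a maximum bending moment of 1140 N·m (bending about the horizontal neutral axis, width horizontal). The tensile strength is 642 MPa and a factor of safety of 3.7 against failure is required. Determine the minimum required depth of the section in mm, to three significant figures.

h = 45.5 mm

σ_allow = 642/3.7 = 173.5 MPa.
For a rectangular section σ = 6M/(bh²), so h² = 6M/(b σ_allow) = 6×1140000/(19.0×173.5) = 2075 mm².
h = 45.55 mm.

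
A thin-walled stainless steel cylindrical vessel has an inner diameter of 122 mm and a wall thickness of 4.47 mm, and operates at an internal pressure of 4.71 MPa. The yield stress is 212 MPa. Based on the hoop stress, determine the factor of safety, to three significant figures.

n = 3.30

σ_h = pD/(2t) = 4.71×122/(2×4.47) = 64.28 MPa.
n = 212/64.28 = 3.298.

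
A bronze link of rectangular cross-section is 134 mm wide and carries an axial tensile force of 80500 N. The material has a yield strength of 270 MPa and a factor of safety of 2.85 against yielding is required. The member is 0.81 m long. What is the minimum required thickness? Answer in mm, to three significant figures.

σ_allow = 270/2.85 = 94.74 MPa.
Required area A = F/σ_allow = 80500/94.74 = 849.7 mm².
t = A/w = 849.7/134 = 6.341 mm.

t = 6.34 mm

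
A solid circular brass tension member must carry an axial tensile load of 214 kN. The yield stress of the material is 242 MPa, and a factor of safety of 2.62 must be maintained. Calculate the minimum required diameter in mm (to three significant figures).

d = 54.3 mm

Allowable stress σ_allow = 242/2.62 = 92.37 MPa.
Required area A = F/σ_allow = 214000/92.37 = 2317 mm².
A = πd²/4 → d = √(4A/π) = 54.31 mm.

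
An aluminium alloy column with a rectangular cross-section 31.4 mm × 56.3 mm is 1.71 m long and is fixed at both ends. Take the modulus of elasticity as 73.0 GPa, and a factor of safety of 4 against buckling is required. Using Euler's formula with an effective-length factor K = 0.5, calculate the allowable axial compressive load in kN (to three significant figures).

P_allow = 35.8 kN

Buckling occurs about the weak axis: I_min = h·b³/12 = 56.3×31.4³/12 = 145200 mm⁴ (b = 31.4 mm is the smaller dimension).
Effective length L_e = KL = 0.5×1.71 m = 855.0 mm.
Euler critical load P_cr = π²EI/L_e² = π²×73000×145200/855.0² = 143200 N.
P_allow = P_cr/n = 143200/4 = 35790 N.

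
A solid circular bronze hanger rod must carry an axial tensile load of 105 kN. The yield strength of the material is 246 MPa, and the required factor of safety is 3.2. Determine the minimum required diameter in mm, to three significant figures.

Allowable stress σ_allow = 246/3.2 = 76.88 MPa.
Required area A = F/σ_allow = 105000/76.88 = 1366 mm².
A = πd²/4 → d = √(4A/π) = 41.70 mm.

d = 41.7 mm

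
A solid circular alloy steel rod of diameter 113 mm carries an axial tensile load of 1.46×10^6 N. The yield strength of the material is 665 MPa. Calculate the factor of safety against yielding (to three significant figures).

A = πd²/4 = 10030 mm².
σ = F/A = 1460000/10030 = 145.6 MPa.
n = 665/145.6 = 4.568.

n = 4.57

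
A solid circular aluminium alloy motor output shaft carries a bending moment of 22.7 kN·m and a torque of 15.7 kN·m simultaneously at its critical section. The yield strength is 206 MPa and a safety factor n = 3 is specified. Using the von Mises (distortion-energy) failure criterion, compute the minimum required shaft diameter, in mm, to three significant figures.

d = 158 mm

σ_allow = σ_y/n = 206/3 = 68.67 MPa.
For a solid shaft σ_b = 32M/(πd³) and τ = 16T/(πd³), so the von Mises stress is σ' = (16/πd³)·√(4M²+3T²).
√(4M²+3T²) = √(4×(2.270×10^7)² + 3×(1.570×10^7)²) = 5.292×10^7 N·mm.
d³ = 16×5.292×10^7/(π×68.67) = 3.925×10^6 mm³.
d = 157.7 mm.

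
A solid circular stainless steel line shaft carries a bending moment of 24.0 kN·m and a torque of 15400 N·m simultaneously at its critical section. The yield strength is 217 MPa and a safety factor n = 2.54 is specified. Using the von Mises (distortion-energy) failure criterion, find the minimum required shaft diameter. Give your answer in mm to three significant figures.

σ_allow = σ_y/n = 217/2.54 = 85.43 MPa.
For a solid shaft σ_b = 32M/(πd³) and τ = 16T/(πd³), so the von Mises stress is σ' = (16/πd³)·√(4M²+3T²).
√(4M²+3T²) = √(4×(2.400×10^7)² + 3×(1.540×10^7)²) = 5.491×10^7 N·mm.
d³ = 16×5.491×10^7/(π×85.43) = 3.274×10^6 mm³.
d = 148.5 mm.

d = 148 mm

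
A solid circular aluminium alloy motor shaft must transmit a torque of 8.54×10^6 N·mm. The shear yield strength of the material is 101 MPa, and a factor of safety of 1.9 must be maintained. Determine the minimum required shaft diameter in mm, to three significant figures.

d = 93.5 mm

Allowable shear stress τ_allow = 101/1.9 = 53.16 MPa.
For a solid shaft τ = 16T/(πd³), so d³ = 16T/(π τ_allow) = 16×8540000/(π×53.16) = 818200 mm³.
d = (818200)^(1/3) = 93.53 mm.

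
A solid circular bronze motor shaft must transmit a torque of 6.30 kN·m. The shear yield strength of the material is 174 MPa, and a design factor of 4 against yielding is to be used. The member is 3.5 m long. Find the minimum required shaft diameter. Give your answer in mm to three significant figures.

Allowable shear stress τ_allow = 174/4 = 43.50 MPa.
For a solid shaft τ = 16T/(πd³), so d³ = 16T/(π τ_allow) = 16×6300000/(π×43.50) = 737600 mm³.
d = (737600)^(1/3) = 90.35 mm.

d = 90.4 mm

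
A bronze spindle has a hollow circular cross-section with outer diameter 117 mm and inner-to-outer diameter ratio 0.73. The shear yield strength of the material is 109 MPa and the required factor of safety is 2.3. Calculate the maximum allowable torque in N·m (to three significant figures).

T_allow = 10700 N·m

τ_allow = 109/2.3 = 47.39 MPa.
For a hollow shaft T_allow = τ_allow·πd_o³(1−k⁴)/16 with 1−k⁴ = 0.7160, so πd_o³(1−k⁴)/16 = 225200 mm³.
T_allow = 47.39×225200 = 1.067×10^7 N·mm = 10670 N·m.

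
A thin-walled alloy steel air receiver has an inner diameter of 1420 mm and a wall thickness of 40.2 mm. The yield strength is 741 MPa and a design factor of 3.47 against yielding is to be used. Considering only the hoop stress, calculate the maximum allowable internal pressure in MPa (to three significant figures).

σ_allow = 741/3.47 = 213.5 MPa.
σ_h = pD/(2t) → p_allow = 2σ_allow t/D = 2×213.5×40.2/1420 = 12.09 MPa.

p_allow = 12.1 MPa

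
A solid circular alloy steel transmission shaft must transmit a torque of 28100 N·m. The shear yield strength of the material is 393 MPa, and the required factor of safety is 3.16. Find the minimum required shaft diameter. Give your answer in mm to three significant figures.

Allowable shear stress τ_allow = 393/3.16 = 124.4 MPa.
For a solid shaft τ = 16T/(πd³), so d³ = 16T/(π τ_allow) = 16×2.8100×10^7/(π×124.4) = 1.151×10^6 mm³.
d = (1.151×10^6)^(1/3) = 104.8 mm.

d = 105 mm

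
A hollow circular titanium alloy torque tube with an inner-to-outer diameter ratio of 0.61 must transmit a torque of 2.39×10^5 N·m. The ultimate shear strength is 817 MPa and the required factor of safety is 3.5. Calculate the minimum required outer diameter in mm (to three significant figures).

d_o = 182 mm

τ_allow = 817/3.5 = 233.4 MPa.
For a hollow shaft τ = 16T/[πd_o³(1−k⁴)] with k = 0.61, so 1−k⁴ = 0.8615.
d_o³ = 16T/[π τ_allow (1−k⁴)] = 16×2.3900×10^8/(π×233.4×0.8615) = 6.053×10^6 mm³.
d_o = 182.2 mm.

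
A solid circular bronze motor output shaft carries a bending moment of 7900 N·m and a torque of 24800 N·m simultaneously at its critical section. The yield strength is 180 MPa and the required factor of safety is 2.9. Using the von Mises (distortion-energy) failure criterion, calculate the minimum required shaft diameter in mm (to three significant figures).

σ_allow = σ_y/n = 180/2.9 = 62.07 MPa.
For a solid shaft σ_b = 32M/(πd³) and τ = 16T/(πd³), so the von Mises stress is σ' = (16/πd³)·√(4M²+3T²).
√(4M²+3T²) = √(4×(7.900×10^6)² + 3×(2.480×10^7)²) = 4.577×10^7 N·mm.
d³ = 16×4.577×10^7/(π×62.07) = 3.755×10^6 mm³.
d = 155.4 mm.

d = 155 mm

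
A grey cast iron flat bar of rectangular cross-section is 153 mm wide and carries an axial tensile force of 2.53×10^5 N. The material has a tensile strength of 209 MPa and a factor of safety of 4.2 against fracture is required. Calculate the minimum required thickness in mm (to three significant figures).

σ_allow = 209/4.2 = 49.76 MPa.
Required area A = F/σ_allow = 253000/49.76 = 5084 mm².
t = A/w = 5084/153 = 33.23 mm.

t = 33.2 mm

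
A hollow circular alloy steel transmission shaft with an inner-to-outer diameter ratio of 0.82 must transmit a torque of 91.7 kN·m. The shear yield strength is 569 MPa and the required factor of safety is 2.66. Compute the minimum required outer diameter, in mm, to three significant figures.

τ_allow = 569/2.66 = 213.9 MPa.
For a hollow shaft τ = 16T/[πd_o³(1−k⁴)] with k = 0.82, so 1−k⁴ = 0.5479.
d_o³ = 16T/[π τ_allow (1−k⁴)] = 16×9.1700×10^7/(π×213.9×0.5479) = 3.985×10^6 mm³.
d_o = 158.5 mm.

d_o = 159 mm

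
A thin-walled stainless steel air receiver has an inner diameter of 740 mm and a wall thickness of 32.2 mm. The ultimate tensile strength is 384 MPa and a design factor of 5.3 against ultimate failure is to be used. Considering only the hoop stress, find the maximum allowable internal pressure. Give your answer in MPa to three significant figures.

σ_allow = 384/5.3 = 72.45 MPa.
σ_h = pD/(2t) → p_allow = 2σ_allow t/D = 2×72.45×32.2/740 = 6.305 MPa.

p_allow = 6.31 MPa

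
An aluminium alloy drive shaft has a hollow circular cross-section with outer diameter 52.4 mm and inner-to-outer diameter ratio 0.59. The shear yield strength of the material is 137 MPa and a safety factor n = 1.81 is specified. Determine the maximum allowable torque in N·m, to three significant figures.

T_allow = 1880 N·m

τ_allow = 137/1.81 = 75.69 MPa.
For a hollow shaft T_allow = τ_allow·πd_o³(1−k⁴)/16 with 1−k⁴ = 0.8788, so πd_o³(1−k⁴)/16 = 24830 mm³.
T_allow = 75.69×24830 = 1.879×10^6 N·mm = 1879 N·m.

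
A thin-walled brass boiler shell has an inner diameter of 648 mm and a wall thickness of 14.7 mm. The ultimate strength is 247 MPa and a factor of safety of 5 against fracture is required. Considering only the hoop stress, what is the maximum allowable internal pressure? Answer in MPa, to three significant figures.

σ_allow = 247/5 = 49.40 MPa.
σ_h = pD/(2t) → p_allow = 2σ_allow t/D = 2×49.40×14.7/648 = 2.241 MPa.

p_allow = 2.24 MPa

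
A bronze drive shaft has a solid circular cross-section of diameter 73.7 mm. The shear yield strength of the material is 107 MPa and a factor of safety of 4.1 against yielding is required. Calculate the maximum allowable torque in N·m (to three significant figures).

τ_allow = 107/4.1 = 26.10 MPa.
For a solid shaft T_allow = τ_allow·πd³/16; πd³/16 = π×73.7³/16 = 78600 mm³.
T_allow = 26.10×78600 = 2.051×10^6 N·mm = 2051 N·m.

T_allow = 2050 N·m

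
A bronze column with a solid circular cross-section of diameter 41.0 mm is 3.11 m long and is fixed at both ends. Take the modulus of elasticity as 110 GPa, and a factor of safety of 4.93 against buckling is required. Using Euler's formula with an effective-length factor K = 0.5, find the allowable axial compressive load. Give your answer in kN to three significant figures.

I = πd⁴/64 = π×41.0⁴/64 = 138700 mm⁴.
Effective length L_e = KL = 0.5×3.11 m = 1555 mm.
Euler critical load P_cr = π²EI/L_e² = π²×110000×138700/1555² = 62280 N.
P_allow = P_cr/n = 62280/4.93 = 12630 N.

P_allow = 12.6 kN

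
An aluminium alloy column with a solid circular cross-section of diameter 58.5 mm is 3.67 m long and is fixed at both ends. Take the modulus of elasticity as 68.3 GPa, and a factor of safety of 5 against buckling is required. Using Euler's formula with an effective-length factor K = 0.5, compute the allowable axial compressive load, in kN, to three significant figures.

P_allow = 23.0 kN

I = πd⁴/64 = π×58.5⁴/64 = 574900 mm⁴.
Effective length L_e = KL = 0.5×3.67 m = 1835 mm.
Euler critical load P_cr = π²EI/L_e² = π²×68300×574900/1835² = 115100 N.
P_allow = P_cr/n = 115100/5 = 23020 N.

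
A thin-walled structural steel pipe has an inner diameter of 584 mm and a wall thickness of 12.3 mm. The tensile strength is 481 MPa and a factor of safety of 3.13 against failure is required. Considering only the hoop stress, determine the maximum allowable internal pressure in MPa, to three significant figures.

p_allow = 6.47 MPa

σ_allow = 481/3.13 = 153.7 MPa.
σ_h = pD/(2t) → p_allow = 2σ_allow t/D = 2×153.7×12.3/584 = 6.473 MPa.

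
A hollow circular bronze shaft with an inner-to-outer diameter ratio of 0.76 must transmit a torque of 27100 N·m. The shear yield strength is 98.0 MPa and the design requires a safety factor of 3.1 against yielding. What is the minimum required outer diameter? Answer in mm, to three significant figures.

τ_allow = 98.0/3.1 = 31.61 MPa.
For a hollow shaft τ = 16T/[πd_o³(1−k⁴)] with k = 0.76, so 1−k⁴ = 0.6664.
d_o³ = 16T/[π τ_allow (1−k⁴)] = 16×2.7100×10^7/(π×31.61×0.6664) = 6.552×10^6 mm³.
d_o = 187.1 mm.

d_o = 187 mm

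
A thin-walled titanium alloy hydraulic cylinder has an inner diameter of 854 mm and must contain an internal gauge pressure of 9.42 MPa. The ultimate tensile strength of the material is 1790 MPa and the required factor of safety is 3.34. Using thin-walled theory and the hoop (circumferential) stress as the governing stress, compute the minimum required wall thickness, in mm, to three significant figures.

σ_allow = 1790/3.34 = 535.9 MPa.
Hoop stress σ_h = pD/(2t), so t = pD/(2σ_allow) = 9.42×854/(2×535.9) = 7.505 mm.

t = 7.51 mm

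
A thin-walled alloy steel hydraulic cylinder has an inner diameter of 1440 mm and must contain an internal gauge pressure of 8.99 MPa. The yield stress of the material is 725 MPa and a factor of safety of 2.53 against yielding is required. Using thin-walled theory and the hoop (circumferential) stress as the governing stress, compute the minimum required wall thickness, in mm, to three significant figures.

t = 22.6 mm

σ_allow = 725/2.53 = 286.6 MPa.
Hoop stress σ_h = pD/(2t), so t = pD/(2σ_allow) = 8.99×1440/(2×286.6) = 22.59 mm.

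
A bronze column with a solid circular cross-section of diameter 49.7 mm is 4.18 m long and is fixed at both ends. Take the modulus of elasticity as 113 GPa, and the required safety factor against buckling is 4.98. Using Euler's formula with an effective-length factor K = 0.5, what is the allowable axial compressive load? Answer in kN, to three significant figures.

I = πd⁴/64 = π×49.7⁴/64 = 299500 mm⁴.
Effective length L_e = KL = 0.5×4.18 m = 2090 mm.
Euler critical load P_cr = π²EI/L_e² = π²×113000×299500/2090² = 76470 N.
P_allow = P_cr/n = 76470/4.98 = 15360 N.

P_allow = 15.4 kN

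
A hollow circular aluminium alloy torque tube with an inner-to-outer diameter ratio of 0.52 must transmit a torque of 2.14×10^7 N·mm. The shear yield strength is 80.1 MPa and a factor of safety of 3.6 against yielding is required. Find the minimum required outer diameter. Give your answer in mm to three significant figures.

d_o = 174 mm

τ_allow = 80.1/3.6 = 22.25 MPa.
For a hollow shaft τ = 16T/[πd_o³(1−k⁴)] with k = 0.52, so 1−k⁴ = 0.9269.
d_o³ = 16T/[π τ_allow (1−k⁴)] = 16×2.1400×10^7/(π×22.25×0.9269) = 5.285×10^6 mm³.
d_o = 174.2 mm.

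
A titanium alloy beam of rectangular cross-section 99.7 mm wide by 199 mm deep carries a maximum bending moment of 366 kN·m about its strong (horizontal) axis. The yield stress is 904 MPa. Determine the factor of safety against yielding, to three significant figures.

Section modulus S = bh²/6 = 99.7×199²/6 = 658000 mm³.
σ = M/S = 3.6600×10^8/658000 = 556.2 MPa.
n = 904/556.2 = 1.625.

n = 1.63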